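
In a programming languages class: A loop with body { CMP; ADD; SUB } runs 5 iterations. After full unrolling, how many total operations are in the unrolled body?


Loop body operations: CMP, ADD, SUB (3 ops per iteration)
Unrolling 5 iterations:
  Iteration 1: CMP, ADD, SUB (3 ops)
  Iteration 2: CMP, ADD, SUB (3 ops)
  Iteration 3: CMP, ADD, SUB (3 ops)
  Iteration 4: CMP, ADD, SUB (3 ops)
  Iteration 5: CMP, ADD, SUB (3 ops)
Total: 5 iterations * 3 ops/iter = 15 operations

15


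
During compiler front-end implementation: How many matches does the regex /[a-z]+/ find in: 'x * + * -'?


Pattern: /[a-z]+/ (identifiers)
Input: 'x * + * -'
Scanning for matches:
  Match 1: 'x'
Total matches: 1

1


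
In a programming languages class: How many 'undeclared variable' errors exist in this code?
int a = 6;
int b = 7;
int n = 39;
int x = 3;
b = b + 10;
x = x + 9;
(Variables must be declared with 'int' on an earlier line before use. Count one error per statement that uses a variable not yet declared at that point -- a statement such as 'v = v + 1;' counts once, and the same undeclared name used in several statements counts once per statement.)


Scanning code line by line:
  Line 1: declare 'a' -> declared = ['a']
  Line 2: declare 'b' -> declared = ['a', 'b']
  Line 3: declare 'n' -> declared = ['a', 'b', 'n']
  Line 4: declare 'x' -> declared = ['a', 'b', 'n', 'x']
  Line 5: use 'b' -> OK (declared)
  Line 6: use 'x' -> OK (declared)
Total undeclared variable errors: 0

0


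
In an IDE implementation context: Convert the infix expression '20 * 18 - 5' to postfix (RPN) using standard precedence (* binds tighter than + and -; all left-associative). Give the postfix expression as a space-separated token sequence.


Applying the shunting-yard algorithm:
  Operand 20 -> output
  Push '*' onto operator stack -> op-stack: [*]
  Operand 18 -> output
  See '-' (prec 1); top '*' (prec 2) >= it -> pop '*' to output
  Push '-' onto operator stack -> op-stack: [-]
  Operand 5 -> output
  End of input: pop '-' to output
Postfix result: 20 18 * 5 -

20 18 * 5 -


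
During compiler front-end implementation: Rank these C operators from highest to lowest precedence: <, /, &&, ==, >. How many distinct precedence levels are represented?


Looking up precedence for each operator:
  < -> precedence 4
  / -> precedence 6
  && -> precedence 2
  == -> precedence 3
  > -> precedence 4
Sorted highest to lowest: /, <, >, ==, &&
Distinct precedence values: [6, 4, 3, 2]
Number of distinct levels: 4

4


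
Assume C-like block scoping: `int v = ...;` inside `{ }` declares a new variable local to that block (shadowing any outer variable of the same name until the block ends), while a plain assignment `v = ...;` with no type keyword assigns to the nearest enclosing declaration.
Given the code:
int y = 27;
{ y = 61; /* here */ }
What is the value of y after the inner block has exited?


Analyzing scoping rules:
Outer scope: declares y = 27
Inner block: 'y = 61;' has no type keyword, so it is an assignment to the outer y (no shadowing)
The assignment changed the outer variable itself, so the new value persists after the block -> 61
Result: 61

61


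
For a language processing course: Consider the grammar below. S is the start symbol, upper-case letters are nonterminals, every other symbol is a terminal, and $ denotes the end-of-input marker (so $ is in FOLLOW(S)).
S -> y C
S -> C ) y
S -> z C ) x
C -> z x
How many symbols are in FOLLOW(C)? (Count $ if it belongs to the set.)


S is the start symbol and does not occur in any rule body, so FOLLOW(S) = {$}.
Examining every occurrence of C in a rule body:
  S -> y C : C is at the right end -> add FOLLOW(S) = {$}
  S -> C ) y : C is followed by terminal ')' -> add ')'
  S -> z C ) x : C is followed by terminal ')' -> add ')' (already in the set)
  C -> z x : C does not occur in the body -> contributes nothing
FOLLOW(C) = {), $}
Count: 2

2


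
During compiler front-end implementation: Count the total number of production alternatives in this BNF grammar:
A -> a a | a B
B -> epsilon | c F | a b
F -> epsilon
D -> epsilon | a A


Counting alternatives per rule:
  A: 2 alternative(s)
  B: 3 alternative(s)
  F: 1 alternative(s)
  D: 2 alternative(s)
Sum: 2 + 3 + 1 + 2 = 8

8


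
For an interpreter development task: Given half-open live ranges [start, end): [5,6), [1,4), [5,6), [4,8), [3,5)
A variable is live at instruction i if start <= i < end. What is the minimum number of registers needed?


Live ranges:
  Var0: [5, 6)
  Var1: [1, 4)
  Var2: [5, 6)
  Var3: [4, 8)
  Var4: [3, 5)
Sweep-line events (position, delta, active):
  pos=1 start -> active=1
  pos=3 start -> active=2
  pos=4 end -> active=1
  pos=4 start -> active=2
  pos=5 end -> active=1
  pos=5 start -> active=2
  pos=5 start -> active=3
  pos=6 end -> active=2
  pos=6 end -> active=1
  pos=8 end -> active=0
Maximum simultaneous active: 3
Minimum registers needed: 3

3


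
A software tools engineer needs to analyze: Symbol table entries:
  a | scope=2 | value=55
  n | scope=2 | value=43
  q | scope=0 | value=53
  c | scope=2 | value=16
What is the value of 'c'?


Searching symbol table for 'c':
  a | scope=2 | value=55
  n | scope=2 | value=43
  q | scope=0 | value=53
  c | scope=2 | value=16 <- MATCH
Found 'c' at scope 2 with value 16

16


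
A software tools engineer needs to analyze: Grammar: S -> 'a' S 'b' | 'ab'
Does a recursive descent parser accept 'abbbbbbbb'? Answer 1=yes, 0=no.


Grammar accepts strings of the form a^n b^n (n >= 1)
Word: 'abbbbbbbb'
Counting: 1 a's and 8 b's
Check: 1 == 8? No
Mismatch: a-count != b-count
Rejected

0


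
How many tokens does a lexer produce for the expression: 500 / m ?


Scanning '500 / m'
Token 1: '500' -> integer_literal
Token 2: '/' -> operator
Token 3: 'm' -> identifier
Total tokens: 3

3


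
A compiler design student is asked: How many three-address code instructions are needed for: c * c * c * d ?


Expression: c * c * c * d
Generating three-address code (respecting * over +/- precedence):
  Instruction 1: t1 = c * c
  Instruction 2: t2 = t1 * c
  Instruction 3: t3 = t2 * d
Total instructions: 3

3


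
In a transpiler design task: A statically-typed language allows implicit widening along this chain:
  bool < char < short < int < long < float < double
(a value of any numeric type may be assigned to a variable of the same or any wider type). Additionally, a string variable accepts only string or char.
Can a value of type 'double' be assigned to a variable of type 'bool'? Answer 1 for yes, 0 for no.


Target variable type: bool
Source value type: double
Numeric ranks: double=6, bool=0
Widening allowed iff rank(source) <= rank(target): 6 <= 0? No
Result: 0

0


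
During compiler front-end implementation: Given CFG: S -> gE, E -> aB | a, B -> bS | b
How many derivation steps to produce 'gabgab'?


Grammar: S -> gE, E -> aB | a, B -> bS | b
Deriving 'gabgab':
Step 1: S -> gE => gE
Step 2: E -> aB => gaB
Step 3: B -> bS => gabS
Step 4: S -> gE => gabgE
Step 5: E -> aB => gabgaB
Step 6: B -> b => gabgab
Total derivation steps: 6

6


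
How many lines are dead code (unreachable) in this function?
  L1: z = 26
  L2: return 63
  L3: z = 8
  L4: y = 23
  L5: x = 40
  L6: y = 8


Analyzing control flow:
  L1: reachable (before return)
  L2: reachable (return statement)
  L3: DEAD (after return at L2)
  L4: DEAD (after return at L2)
  L5: DEAD (after return at L2)
  L6: DEAD (after return at L2)
Return at L2, total lines = 6
Dead lines: L3 through L6
Count: 4

4


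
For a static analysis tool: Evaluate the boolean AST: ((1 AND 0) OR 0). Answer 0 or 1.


Step 1: Evaluate inner node
  1 AND 0 = 0
Step 2: Evaluate root node
  0 OR 0 = 0

0


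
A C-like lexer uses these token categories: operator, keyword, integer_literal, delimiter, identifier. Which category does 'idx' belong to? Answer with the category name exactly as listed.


Token: 'idx'
Checking categories:
  identifier: YES
  integer_literal: no
  operator: no
  keyword: no
  delimiter: no
Category: identifier

identifier


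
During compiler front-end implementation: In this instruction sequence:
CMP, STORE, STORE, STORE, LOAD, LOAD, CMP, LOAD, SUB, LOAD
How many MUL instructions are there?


Scanning instruction sequence for MUL:
  Position 1: CMP
  Position 2: STORE
  Position 3: STORE
  Position 4: STORE
  Position 5: LOAD
  Position 6: LOAD
  Position 7: CMP
  Position 8: LOAD
  Position 9: SUB
  Position 10: LOAD
Matches at positions: []
Total MUL count: 0

0


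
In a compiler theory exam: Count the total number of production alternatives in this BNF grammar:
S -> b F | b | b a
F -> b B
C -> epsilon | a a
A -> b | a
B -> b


Counting alternatives per rule:
  S: 3 alternative(s)
  F: 1 alternative(s)
  C: 2 alternative(s)
  A: 2 alternative(s)
  B: 1 alternative(s)
Sum: 3 + 1 + 2 + 2 + 1 = 9

9


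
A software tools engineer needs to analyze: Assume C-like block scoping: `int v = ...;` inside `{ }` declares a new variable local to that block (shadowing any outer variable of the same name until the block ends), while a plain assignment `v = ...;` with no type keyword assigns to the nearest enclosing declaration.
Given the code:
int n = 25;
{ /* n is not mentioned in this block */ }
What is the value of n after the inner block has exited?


Analyzing scoping rules:
Outer scope: declares n = 25
Inner block: n is neither redeclared nor assigned -> unchanged
After the block -> 25
Result: 25

25


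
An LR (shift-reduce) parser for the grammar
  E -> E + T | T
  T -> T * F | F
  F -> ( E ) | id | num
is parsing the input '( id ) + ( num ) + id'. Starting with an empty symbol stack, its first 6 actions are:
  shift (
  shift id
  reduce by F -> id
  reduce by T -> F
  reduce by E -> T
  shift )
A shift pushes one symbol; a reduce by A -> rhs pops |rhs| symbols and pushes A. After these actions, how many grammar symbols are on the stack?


Tracking the symbol stack through each action:
  Action 1: shift '(' : push -> stack = [(] (size 1)
  Action 2: shift 'id' : push -> stack = [(, id] (size 2)
  Action 3: reduce by F -> id : pop 1, push F -> stack = [(, F] (size 2)
  Action 4: reduce by T -> F : pop 1, push T -> stack = [(, T] (size 2)
  Action 5: reduce by E -> T : pop 1, push E -> stack = [(, E] (size 2)
  Action 6: shift ')' : push -> stack = [(, E, )] (size 3)
Final stack size: 3

3


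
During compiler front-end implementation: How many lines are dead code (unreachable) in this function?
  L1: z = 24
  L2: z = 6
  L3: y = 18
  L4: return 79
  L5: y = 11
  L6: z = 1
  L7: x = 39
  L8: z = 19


Analyzing control flow:
  L1: reachable (before return)
  L2: reachable (before return)
  L3: reachable (before return)
  L4: reachable (return statement)
  L5: DEAD (after return at L4)
  L6: DEAD (after return at L4)
  L7: DEAD (after return at L4)
  L8: DEAD (after return at L4)
Return at L4, total lines = 8
Dead lines: L5 through L8
Count: 4

4


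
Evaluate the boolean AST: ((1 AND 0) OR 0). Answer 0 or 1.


Step 1: Evaluate inner node
  1 AND 0 = 0
Step 2: Evaluate root node
  0 OR 0 = 0

0


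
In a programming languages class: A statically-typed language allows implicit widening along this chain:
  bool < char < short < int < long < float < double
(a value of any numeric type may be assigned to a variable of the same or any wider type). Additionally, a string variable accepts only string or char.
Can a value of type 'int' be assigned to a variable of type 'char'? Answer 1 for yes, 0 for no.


Target variable type: char
Source value type: int
Numeric ranks: int=3, char=1
Widening allowed iff rank(source) <= rank(target): 3 <= 1? No
Result: 0

0


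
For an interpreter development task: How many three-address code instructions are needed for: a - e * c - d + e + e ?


Expression: a - e * c - d + e + e
Generating three-address code (respecting * over +/- precedence):
  Instruction 1: t1 = e * c
  Instruction 2: t2 = a - t1
  Instruction 3: t3 = t2 - d
  Instruction 4: t4 = t3 + e
  Instruction 5: t5 = t4 + e
Total instructions: 5

5


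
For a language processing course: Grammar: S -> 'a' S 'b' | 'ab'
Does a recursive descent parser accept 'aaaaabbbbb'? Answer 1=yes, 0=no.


Grammar accepts strings of the form a^n b^n (n >= 1)
Word: 'aaaaabbbbb'
Counting: 5 a's and 5 b's
Check: 5 == 5? Yes
Derivation (S -> aSb applied 4 time(s), then S -> ab): S => aSb => aaSbb => aaaSbbb => aaaaSbbbb => aaaaabbbbb
Accepted

1


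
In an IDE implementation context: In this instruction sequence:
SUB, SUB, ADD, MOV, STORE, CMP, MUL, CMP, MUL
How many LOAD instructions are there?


Scanning instruction sequence for LOAD:
  Position 1: SUB
  Position 2: SUB
  Position 3: ADD
  Position 4: MOV
  Position 5: STORE
  Position 6: CMP
  Position 7: MUL
  Position 8: CMP
  Position 9: MUL
Matches at positions: []
Total LOAD count: 0

0


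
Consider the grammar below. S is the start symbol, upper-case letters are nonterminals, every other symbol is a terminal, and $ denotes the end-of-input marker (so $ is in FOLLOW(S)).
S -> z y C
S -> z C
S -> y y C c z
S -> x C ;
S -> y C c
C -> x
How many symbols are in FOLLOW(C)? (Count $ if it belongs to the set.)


S is the start symbol and does not occur in any rule body, so FOLLOW(S) = {$}.
Examining every occurrence of C in a rule body:
  S -> z y C : C is at the right end -> add FOLLOW(S) = {$}
  S -> z C : C is at the right end -> add FOLLOW(S) = {$} (already in the set)
  S -> y y C c z : C is followed by terminal 'c' -> add 'c'
  S -> x C ; : C is followed by terminal ';' -> add ';'
  S -> y C c : C is followed by terminal 'c' -> add 'c' (already in the set)
  C -> x : C does not occur in the body -> contributes nothing
FOLLOW(C) = {;, c, $}
Count: 3

3


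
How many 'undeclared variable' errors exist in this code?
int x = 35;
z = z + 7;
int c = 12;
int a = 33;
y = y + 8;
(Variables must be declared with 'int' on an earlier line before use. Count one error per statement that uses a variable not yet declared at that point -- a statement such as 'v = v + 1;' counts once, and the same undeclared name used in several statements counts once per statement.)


Scanning code line by line:
  Line 1: declare 'x' -> declared = ['x']
  Line 2: use 'z' -> ERROR (undeclared)
  Line 3: declare 'c' -> declared = ['c', 'x']
  Line 4: declare 'a' -> declared = ['a', 'c', 'x']
  Line 5: use 'y' -> ERROR (undeclared)
Total undeclared variable errors: 2

2


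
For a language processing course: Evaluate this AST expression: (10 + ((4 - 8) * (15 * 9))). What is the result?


Expression: (10 + ((4 - 8) * (15 * 9)))
Evaluating step by step:
  4 - 8 = -4
  15 * 9 = 135
  -4 * 135 = -540
  10 + -540 = -530
Result: -530

-530


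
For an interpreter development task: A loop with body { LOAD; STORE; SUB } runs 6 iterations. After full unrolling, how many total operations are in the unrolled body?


Loop body operations: LOAD, STORE, SUB (3 ops per iteration)
Unrolling 6 iterations:
  Iteration 1: LOAD, STORE, SUB (3 ops)
  Iteration 2: LOAD, STORE, SUB (3 ops)
  Iteration 3: LOAD, STORE, SUB (3 ops)
  Iteration 4: LOAD, STORE, SUB (3 ops)
  Iteration 5: LOAD, STORE, SUB (3 ops)
  Iteration 6: LOAD, STORE, SUB (3 ops)
Total: 6 iterations * 3 ops/iter = 18 operations

18


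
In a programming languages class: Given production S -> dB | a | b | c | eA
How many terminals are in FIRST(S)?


Production: S -> dB | a | b | c | eA
Examining each alternative for leading terminals:
  S -> dB : first terminal = 'd'
  S -> a : first terminal = 'a'
  S -> b : first terminal = 'b'
  S -> c : first terminal = 'c'
  S -> eA : first terminal = 'e'
FIRST(S) = {a, b, c, d, e}
Count: 5

5


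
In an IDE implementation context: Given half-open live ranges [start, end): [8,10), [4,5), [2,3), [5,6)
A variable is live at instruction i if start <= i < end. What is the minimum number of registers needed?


Live ranges:
  Var0: [8, 10)
  Var1: [4, 5)
  Var2: [2, 3)
  Var3: [5, 6)
Sweep-line events (position, delta, active):
  pos=2 start -> active=1
  pos=3 end -> active=0
  pos=4 start -> active=1
  pos=5 end -> active=0
  pos=5 start -> active=1
  pos=6 end -> active=0
  pos=8 start -> active=1
  pos=10 end -> active=0
Maximum simultaneous active: 1
Minimum registers needed: 1

1


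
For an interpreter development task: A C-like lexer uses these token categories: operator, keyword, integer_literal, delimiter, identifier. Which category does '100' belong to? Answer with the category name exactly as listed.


Token: '100'
Checking categories:
  identifier: no
  integer_literal: YES
  operator: no
  keyword: no
  delimiter: no
Category: integer_literal

integer_literal


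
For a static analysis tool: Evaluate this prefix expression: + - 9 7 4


Parsing prefix expression: + - 9 7 4
Step 1: Innermost operation '- 9 7'
  9 - 7 = 2
Step 2: Outer operation '+ [2] 4'
  2 + 4 = 6

6


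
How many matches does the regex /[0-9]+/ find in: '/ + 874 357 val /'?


Pattern: /[0-9]+/ (int literals)
Input: '/ + 874 357 val /'
Scanning for matches:
  Match 1: '874'
  Match 2: '357'
Total matches: 2

2


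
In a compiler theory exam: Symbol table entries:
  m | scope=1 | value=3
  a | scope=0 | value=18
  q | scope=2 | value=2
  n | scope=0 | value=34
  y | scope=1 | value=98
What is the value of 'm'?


Searching symbol table for 'm':
  m | scope=1 | value=3 <- MATCH
  a | scope=0 | value=18
  q | scope=2 | value=2
  n | scope=0 | value=34
  y | scope=1 | value=98
Found 'm' at scope 1 with value 3

3


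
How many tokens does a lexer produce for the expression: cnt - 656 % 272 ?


Scanning 'cnt - 656 % 272'
Token 1: 'cnt' -> identifier
Token 2: '-' -> operator
Token 3: '656' -> integer_literal
Token 4: '%' -> operator
Token 5: '272' -> integer_literal
Total tokens: 5

5


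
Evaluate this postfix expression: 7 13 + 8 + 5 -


Processing tokens left to right:
Push 7, Push 13
Pop 7 and 13, compute 7 + 13 = 20, push 20
Push 8
Pop 20 and 8, compute 20 + 8 = 28, push 28
Push 5
Pop 28 and 5, compute 28 - 5 = 23, push 23
Stack result: 23

23


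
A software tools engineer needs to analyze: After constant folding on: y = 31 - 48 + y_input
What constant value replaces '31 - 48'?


Identifying constant sub-expression:
  Original: y = 31 - 48 + y_input
  31 and 48 are both compile-time constants
  Evaluating: 31 - 48 = -17
  After folding: y = -17 + y_input

-17


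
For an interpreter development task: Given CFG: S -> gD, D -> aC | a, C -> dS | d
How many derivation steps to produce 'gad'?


Grammar: S -> gD, D -> aC | a, C -> dS | d
Deriving 'gad':
Step 1: S -> gD => gD
Step 2: D -> aC => gaC
Step 3: C -> d => gad
Total derivation steps: 3

3


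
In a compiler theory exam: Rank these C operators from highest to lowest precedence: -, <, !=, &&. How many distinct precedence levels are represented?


Looking up precedence for each operator:
  - -> precedence 5
  < -> precedence 4
  != -> precedence 3
  && -> precedence 2
Sorted highest to lowest: -, <, !=, &&
Distinct precedence values: [5, 4, 3, 2]
Number of distinct levels: 4

4


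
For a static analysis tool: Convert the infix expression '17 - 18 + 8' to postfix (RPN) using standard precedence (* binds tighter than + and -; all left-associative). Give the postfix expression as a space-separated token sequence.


Applying the shunting-yard algorithm:
  Operand 17 -> output
  Push '-' onto operator stack -> op-stack: [-]
  Operand 18 -> output
  See '+' (prec 1); top '-' (prec 1) >= it -> pop '-' to output
  Push '+' onto operator stack -> op-stack: [+]
  Operand 8 -> output
  End of input: pop '+' to output
Postfix result: 17 18 - 8 +

17 18 - 8 +


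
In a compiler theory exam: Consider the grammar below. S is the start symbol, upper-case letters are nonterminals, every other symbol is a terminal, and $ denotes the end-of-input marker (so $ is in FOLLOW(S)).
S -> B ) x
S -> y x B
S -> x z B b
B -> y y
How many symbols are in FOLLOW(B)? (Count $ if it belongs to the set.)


S is the start symbol and does not occur in any rule body, so FOLLOW(S) = {$}.
Examining every occurrence of B in a rule body:
  S -> B ) x : B is followed by terminal ')' -> add ')'
  S -> y x B : B is at the right end -> add FOLLOW(S) = {$}
  S -> x z B b : B is followed by terminal 'b' -> add 'b'
  B -> y y : B does not occur in the body -> contributes nothing
FOLLOW(B) = {), b, $}
Count: 3

3


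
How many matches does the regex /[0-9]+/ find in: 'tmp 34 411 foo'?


Pattern: /[0-9]+/ (int literals)
Input: 'tmp 34 411 foo'
Scanning for matches:
  Match 1: '34'
  Match 2: '411'
Total matches: 2

2


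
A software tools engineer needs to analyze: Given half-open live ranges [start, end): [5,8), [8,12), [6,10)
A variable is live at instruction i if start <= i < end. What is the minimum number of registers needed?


Live ranges:
  Var0: [5, 8)
  Var1: [8, 12)
  Var2: [6, 10)
Sweep-line events (position, delta, active):
  pos=5 start -> active=1
  pos=6 start -> active=2
  pos=8 end -> active=1
  pos=8 start -> active=2
  pos=10 end -> active=1
  pos=12 end -> active=0
Maximum simultaneous active: 2
Minimum registers needed: 2

2


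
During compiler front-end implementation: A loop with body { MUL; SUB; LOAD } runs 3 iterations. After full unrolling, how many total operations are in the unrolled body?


Loop body operations: MUL, SUB, LOAD (3 ops per iteration)
Unrolling 3 iterations:
  Iteration 1: MUL, SUB, LOAD (3 ops)
  Iteration 2: MUL, SUB, LOAD (3 ops)
  Iteration 3: MUL, SUB, LOAD (3 ops)
Total: 3 iterations * 3 ops/iter = 9 operations

9


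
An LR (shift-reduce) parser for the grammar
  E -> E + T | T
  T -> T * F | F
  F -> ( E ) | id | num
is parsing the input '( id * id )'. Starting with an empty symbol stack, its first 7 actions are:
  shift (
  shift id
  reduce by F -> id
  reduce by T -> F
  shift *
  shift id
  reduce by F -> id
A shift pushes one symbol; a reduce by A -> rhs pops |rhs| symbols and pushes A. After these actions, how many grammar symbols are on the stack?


Tracking the symbol stack through each action:
  Action 1: shift '(' : push -> stack = [(] (size 1)
  Action 2: shift 'id' : push -> stack = [(, id] (size 2)
  Action 3: reduce by F -> id : pop 1, push F -> stack = [(, F] (size 2)
  Action 4: reduce by T -> F : pop 1, push T -> stack = [(, T] (size 2)
  Action 5: shift '*' : push -> stack = [(, T, *] (size 3)
  Action 6: shift 'id' : push -> stack = [(, T, *, id] (size 4)
  Action 7: reduce by F -> id : pop 1, push F -> stack = [(, T, *, F] (size 4)
Final stack size: 4

4


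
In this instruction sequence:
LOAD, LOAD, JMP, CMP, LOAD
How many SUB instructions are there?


Scanning instruction sequence for SUB:
  Position 1: LOAD
  Position 2: LOAD
  Position 3: JMP
  Position 4: CMP
  Position 5: LOAD
Matches at positions: []
Total SUB count: 0

0


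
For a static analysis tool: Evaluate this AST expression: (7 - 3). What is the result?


Expression: (7 - 3)
Evaluating step by step:
  7 - 3 = 4
Result: 4

4


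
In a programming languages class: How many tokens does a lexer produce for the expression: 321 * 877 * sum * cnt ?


Scanning '321 * 877 * sum * cnt'
Token 1: '321' -> integer_literal
Token 2: '*' -> operator
Token 3: '877' -> integer_literal
Token 4: '*' -> operator
Token 5: 'sum' -> identifier
Token 6: '*' -> operator
Token 7: 'cnt' -> identifier
Total tokens: 7

7


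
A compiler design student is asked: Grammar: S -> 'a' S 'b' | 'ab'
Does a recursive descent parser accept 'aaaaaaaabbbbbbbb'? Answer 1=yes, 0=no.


Grammar accepts strings of the form a^n b^n (n >= 1)
Word: 'aaaaaaaabbbbbbbb'
Counting: 8 a's and 8 b's
Check: 8 == 8? Yes
Derivation (S -> aSb applied 7 time(s), then S -> ab): S => aSb => aaSbb => aaaSbbb => aaaaSbbbb => aaaaaSbbbbb => aaaaaaSbbbbbb => aaaaaaaSbbbbbbb => aaaaaaaabbbbbbbb
Accepted

1


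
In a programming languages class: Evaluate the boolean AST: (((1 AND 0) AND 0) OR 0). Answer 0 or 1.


Step 1: Evaluate inner node
  1 AND 0 = 0
Step 2: Evaluate next node
  0 AND 0 = 0
Step 3: Evaluate root node
  0 OR 0 = 0

0


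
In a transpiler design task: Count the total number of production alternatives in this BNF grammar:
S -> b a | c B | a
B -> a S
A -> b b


Counting alternatives per rule:
  S: 3 alternative(s)
  B: 1 alternative(s)
  A: 1 alternative(s)
Sum: 3 + 1 + 1 = 5

5


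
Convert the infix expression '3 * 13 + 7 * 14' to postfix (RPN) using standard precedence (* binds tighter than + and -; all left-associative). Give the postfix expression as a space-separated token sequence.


Applying the shunting-yard algorithm:
  Operand 3 -> output
  Push '*' onto operator stack -> op-stack: [*]
  Operand 13 -> output
  See '+' (prec 1); top '*' (prec 2) >= it -> pop '*' to output
  Push '+' onto operator stack -> op-stack: [+]
  Operand 7 -> output
  Push '*' onto operator stack -> op-stack: [+, *]
  Operand 14 -> output
  End of input: pop '*' to output
  End of input: pop '+' to output
Postfix result: 3 13 * 7 14 * +

3 13 * 7 14 * +


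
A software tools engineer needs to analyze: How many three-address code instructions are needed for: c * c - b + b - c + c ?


Expression: c * c - b + b - c + c
Generating three-address code (respecting * over +/- precedence):
  Instruction 1: t1 = c * c
  Instruction 2: t2 = t1 - b
  Instruction 3: t3 = t2 + b
  Instruction 4: t4 = t3 - c
  Instruction 5: t5 = t4 + c
Total instructions: 5

5


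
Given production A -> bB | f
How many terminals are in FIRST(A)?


Production: A -> bB | f
Examining each alternative for leading terminals:
  A -> bB : first terminal = 'b'
  A -> f : first terminal = 'f'
FIRST(A) = {b, f}
Count: 2

2


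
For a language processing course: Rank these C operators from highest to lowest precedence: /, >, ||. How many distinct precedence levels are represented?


Looking up precedence for each operator:
  / -> precedence 6
  > -> precedence 4
  || -> precedence 1
Sorted highest to lowest: /, >, ||
Distinct precedence values: [6, 4, 1]
Number of distinct levels: 3

3


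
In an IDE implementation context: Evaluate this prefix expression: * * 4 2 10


Parsing prefix expression: * * 4 2 10
Step 1: Innermost operation '* 4 2'
  4 * 2 = 8
Step 2: Outer operation '* [8] 10'
  8 * 10 = 80

80


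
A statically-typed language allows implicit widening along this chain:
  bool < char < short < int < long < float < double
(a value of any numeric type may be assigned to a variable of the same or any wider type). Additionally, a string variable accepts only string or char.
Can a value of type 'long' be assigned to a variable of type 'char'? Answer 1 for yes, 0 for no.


Target variable type: char
Source value type: long
Numeric ranks: long=4, char=1
Widening allowed iff rank(source) <= rank(target): 4 <= 1? No
Result: 0

0


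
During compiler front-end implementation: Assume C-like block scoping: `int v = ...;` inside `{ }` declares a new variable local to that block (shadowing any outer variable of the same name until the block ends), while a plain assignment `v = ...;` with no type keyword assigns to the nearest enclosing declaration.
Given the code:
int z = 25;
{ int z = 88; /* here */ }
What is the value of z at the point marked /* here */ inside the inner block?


Analyzing scoping rules:
Outer scope: declares z = 25
Inner block: 'int z = 88;' declares a NEW z that shadows the outer one
Inside the block the inner declaration is in scope -> 88
Result: 88

88


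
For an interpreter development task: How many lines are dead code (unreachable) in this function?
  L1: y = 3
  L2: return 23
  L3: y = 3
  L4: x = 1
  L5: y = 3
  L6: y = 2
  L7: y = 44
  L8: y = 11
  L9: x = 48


Analyzing control flow:
  L1: reachable (before return)
  L2: reachable (return statement)
  L3: DEAD (after return at L2)
  L4: DEAD (after return at L2)
  L5: DEAD (after return at L2)
  L6: DEAD (after return at L2)
  L7: DEAD (after return at L2)
  L8: DEAD (after return at L2)
  L9: DEAD (after return at L2)
Return at L2, total lines = 9
Dead lines: L3 through L9
Count: 7

7


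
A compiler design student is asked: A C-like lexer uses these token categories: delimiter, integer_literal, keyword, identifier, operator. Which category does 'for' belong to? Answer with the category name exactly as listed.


Token: 'for'
Checking categories:
  identifier: no
  integer_literal: no
  operator: no
  keyword: YES
  delimiter: no
Category: keyword

keyword


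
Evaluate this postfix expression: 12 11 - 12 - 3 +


Processing tokens left to right:
Push 12, Push 11
Pop 12 and 11, compute 12 - 11 = 1, push 1
Push 12
Pop 1 and 12, compute 1 - 12 = -11, push -11
Push 3
Pop -11 and 3, compute -11 + 3 = -8, push -8
Stack result: -8

-8


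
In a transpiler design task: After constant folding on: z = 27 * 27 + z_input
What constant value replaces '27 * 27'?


Identifying constant sub-expression:
  Original: z = 27 * 27 + z_input
  27 and 27 are both compile-time constants
  Evaluating: 27 * 27 = 729
  After folding: z = 729 + z_input

729


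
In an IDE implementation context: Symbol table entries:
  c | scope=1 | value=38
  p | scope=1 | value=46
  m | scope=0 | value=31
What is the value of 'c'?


Searching symbol table for 'c':
  c | scope=1 | value=38 <- MATCH
  p | scope=1 | value=46
  m | scope=0 | value=31
Found 'c' at scope 1 with value 38

38


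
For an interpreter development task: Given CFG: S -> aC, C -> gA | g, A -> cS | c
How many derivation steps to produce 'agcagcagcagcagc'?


Grammar: S -> aC, C -> gA | g, A -> cS | c
Deriving 'agcagcagcagcagc':
Step 1: S -> aC => aC
Step 2: C -> gA => agA
Step 3: A -> cS => agcS
Step 4: S -> aC => agcaC
Step 5: C -> gA => agcagA
Step 6: A -> cS => agcagcS
Step 7: S -> aC => agcagcaC
Step 8: C -> gA => agcagcagA
Step 9: A -> cS => agcagcagcS
Step 10: S -> aC => agcagcagcaC
Step 11: C -> gA => agcagcagcagA
Step 12: A -> cS => agcagcagcagcS
Step 13: S -> aC => agcagcagcagcaC
Step 14: C -> gA => agcagcagcagcagA
Step 15: A -> c => agcagcagcagcagc
Total derivation steps: 15

15


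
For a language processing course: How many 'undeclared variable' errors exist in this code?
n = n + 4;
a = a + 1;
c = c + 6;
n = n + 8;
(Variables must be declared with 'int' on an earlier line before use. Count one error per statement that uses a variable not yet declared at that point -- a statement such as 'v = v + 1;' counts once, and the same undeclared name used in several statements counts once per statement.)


Scanning code line by line:
  Line 1: use 'n' -> ERROR (undeclared)
  Line 2: use 'a' -> ERROR (undeclared)
  Line 3: use 'c' -> ERROR (undeclared)
  Line 4: use 'n' -> ERROR (undeclared)
Total undeclared variable errors: 4

4


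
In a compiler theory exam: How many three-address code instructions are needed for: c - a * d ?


Expression: c - a * d
Generating three-address code (respecting * over +/- precedence):
  Instruction 1: t1 = a * d
  Instruction 2: t2 = c - t1
Total instructions: 2

2


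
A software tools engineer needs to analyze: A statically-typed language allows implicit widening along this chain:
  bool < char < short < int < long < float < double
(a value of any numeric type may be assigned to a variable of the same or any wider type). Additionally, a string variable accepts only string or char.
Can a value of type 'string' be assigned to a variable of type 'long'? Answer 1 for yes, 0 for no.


Target variable type: long
Source value type: string
Rule: string cannot widen to any numeric type
Result: 0

0


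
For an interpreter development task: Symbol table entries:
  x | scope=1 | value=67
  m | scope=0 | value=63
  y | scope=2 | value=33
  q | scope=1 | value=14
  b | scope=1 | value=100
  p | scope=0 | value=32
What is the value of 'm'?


Searching symbol table for 'm':
  x | scope=1 | value=67
  m | scope=0 | value=63 <- MATCH
  y | scope=2 | value=33
  q | scope=1 | value=14
  b | scope=1 | value=100
  p | scope=0 | value=32
Found 'm' at scope 0 with value 63

63


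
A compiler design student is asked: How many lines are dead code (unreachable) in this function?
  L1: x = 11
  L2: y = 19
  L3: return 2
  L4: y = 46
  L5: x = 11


Analyzing control flow:
  L1: reachable (before return)
  L2: reachable (before return)
  L3: reachable (return statement)
  L4: DEAD (after return at L3)
  L5: DEAD (after return at L3)
Return at L3, total lines = 5
Dead lines: L4 through L5
Count: 2

2


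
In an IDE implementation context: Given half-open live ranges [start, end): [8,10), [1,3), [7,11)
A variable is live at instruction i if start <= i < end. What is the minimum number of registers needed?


Live ranges:
  Var0: [8, 10)
  Var1: [1, 3)
  Var2: [7, 11)
Sweep-line events (position, delta, active):
  pos=1 start -> active=1
  pos=3 end -> active=0
  pos=7 start -> active=1
  pos=8 start -> active=2
  pos=10 end -> active=1
  pos=11 end -> active=0
Maximum simultaneous active: 2
Minimum registers needed: 2

2


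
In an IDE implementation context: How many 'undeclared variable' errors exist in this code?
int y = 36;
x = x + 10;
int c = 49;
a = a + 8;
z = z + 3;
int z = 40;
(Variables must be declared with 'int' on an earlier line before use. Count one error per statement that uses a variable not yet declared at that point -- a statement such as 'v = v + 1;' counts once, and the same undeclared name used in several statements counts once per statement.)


Scanning code line by line:
  Line 1: declare 'y' -> declared = ['y']
  Line 2: use 'x' -> ERROR (undeclared)
  Line 3: declare 'c' -> declared = ['c', 'y']
  Line 4: use 'a' -> ERROR (undeclared)
  Line 5: use 'z' -> ERROR (undeclared)
  Line 6: declare 'z' -> declared = ['c', 'y', 'z']
Total undeclared variable errors: 3

3


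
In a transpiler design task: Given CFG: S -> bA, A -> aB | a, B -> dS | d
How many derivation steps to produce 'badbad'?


Grammar: S -> bA, A -> aB | a, B -> dS | d
Deriving 'badbad':
Step 1: S -> bA => bA
Step 2: A -> aB => baB
Step 3: B -> dS => badS
Step 4: S -> bA => badbA
Step 5: A -> aB => badbaB
Step 6: B -> d => badbad
Total derivation steps: 6

6


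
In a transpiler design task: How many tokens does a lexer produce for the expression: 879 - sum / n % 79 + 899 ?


Scanning '879 - sum / n % 79 + 899'
Token 1: '879' -> integer_literal
Token 2: '-' -> operator
Token 3: 'sum' -> identifier
Token 4: '/' -> operator
Token 5: 'n' -> identifier
Token 6: '%' -> operator
Token 7: '79' -> integer_literal
Token 8: '+' -> operator
Token 9: '899' -> integer_literal
Total tokens: 9

9


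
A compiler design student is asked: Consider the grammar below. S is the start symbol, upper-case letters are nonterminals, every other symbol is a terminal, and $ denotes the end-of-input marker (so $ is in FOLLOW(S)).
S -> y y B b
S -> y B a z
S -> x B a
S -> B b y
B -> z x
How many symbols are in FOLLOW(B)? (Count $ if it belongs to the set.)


S is the start symbol and does not occur in any rule body, so FOLLOW(S) = {$}.
Examining every occurrence of B in a rule body:
  S -> y y B b : B is followed by terminal 'b' -> add 'b'
  S -> y B a z : B is followed by terminal 'a' -> add 'a'
  S -> x B a : B is followed by terminal 'a' -> add 'a' (already in the set)
  S -> B b y : B is followed by terminal 'b' -> add 'b' (already in the set)
  B -> z x : B does not occur in the body -> contributes nothing
FOLLOW(B) = {a, b}
Count: 2

2


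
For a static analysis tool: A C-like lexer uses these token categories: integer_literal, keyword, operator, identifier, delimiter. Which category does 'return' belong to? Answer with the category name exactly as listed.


Token: 'return'
Checking categories:
  identifier: no
  integer_literal: no
  operator: no
  keyword: YES
  delimiter: no
Category: keyword

keyword


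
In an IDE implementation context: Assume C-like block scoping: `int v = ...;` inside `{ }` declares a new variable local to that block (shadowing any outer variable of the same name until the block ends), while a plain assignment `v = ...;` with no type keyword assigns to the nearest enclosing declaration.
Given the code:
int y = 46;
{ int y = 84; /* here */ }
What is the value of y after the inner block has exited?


Analyzing scoping rules:
Outer scope: declares y = 46
Inner block: 'int y = 84;' declares a NEW y that shadows the outer one
When the block exits the inner y goes out of scope; the outer y was never modified -> 46
Result: 46

46


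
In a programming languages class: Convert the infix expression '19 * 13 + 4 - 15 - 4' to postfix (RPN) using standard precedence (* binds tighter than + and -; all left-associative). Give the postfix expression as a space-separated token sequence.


Applying the shunting-yard algorithm:
  Operand 19 -> output
  Push '*' onto operator stack -> op-stack: [*]
  Operand 13 -> output
  See '+' (prec 1); top '*' (prec 2) >= it -> pop '*' to output
  Push '+' onto operator stack -> op-stack: [+]
  Operand 4 -> output
  See '-' (prec 1); top '+' (prec 1) >= it -> pop '+' to output
  Push '-' onto operator stack -> op-stack: [-]
  Operand 15 -> output
  See '-' (prec 1); top '-' (prec 1) >= it -> pop '-' to output
  Push '-' onto operator stack -> op-stack: [-]
  Operand 4 -> output
  End of input: pop '-' to output
Postfix result: 19 13 * 4 + 15 - 4 -

19 13 * 4 + 15 - 4 -


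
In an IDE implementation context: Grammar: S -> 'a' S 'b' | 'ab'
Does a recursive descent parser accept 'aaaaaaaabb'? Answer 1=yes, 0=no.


Grammar accepts strings of the form a^n b^n (n >= 1)
Word: 'aaaaaaaabb'
Counting: 8 a's and 2 b's
Check: 8 == 2? No
Mismatch: a-count != b-count
Rejected

0


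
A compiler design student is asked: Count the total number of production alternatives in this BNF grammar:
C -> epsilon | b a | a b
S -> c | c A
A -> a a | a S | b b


Counting alternatives per rule:
  C: 3 alternative(s)
  S: 2 alternative(s)
  A: 3 alternative(s)
Sum: 3 + 2 + 3 = 8

8


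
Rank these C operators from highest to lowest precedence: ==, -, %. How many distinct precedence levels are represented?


Looking up precedence for each operator:
  == -> precedence 3
  - -> precedence 5
  % -> precedence 6
Sorted highest to lowest: %, -, ==
Distinct precedence values: [6, 5, 3]
Number of distinct levels: 3

3


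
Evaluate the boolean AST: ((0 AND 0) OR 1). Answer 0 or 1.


Step 1: Evaluate inner node
  0 AND 0 = 0
Step 2: Evaluate root node
  0 OR 1 = 1

1


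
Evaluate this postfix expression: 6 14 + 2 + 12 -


Processing tokens left to right:
Push 6, Push 14
Pop 6 and 14, compute 6 + 14 = 20, push 20
Push 2
Pop 20 and 2, compute 20 + 2 = 22, push 22
Push 12
Pop 22 and 12, compute 22 - 12 = 10, push 10
Stack result: 10

10


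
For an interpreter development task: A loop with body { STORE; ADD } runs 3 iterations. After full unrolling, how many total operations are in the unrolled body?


Loop body operations: STORE, ADD (2 ops per iteration)
Unrolling 3 iterations:
  Iteration 1: STORE, ADD (2 ops)
  Iteration 2: STORE, ADD (2 ops)
  Iteration 3: STORE, ADD (2 ops)
Total: 3 iterations * 2 ops/iter = 6 operations

6


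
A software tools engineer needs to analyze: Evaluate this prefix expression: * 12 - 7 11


Parsing prefix expression: * 12 - 7 11
Step 1: Innermost operation '- 7 11'
  7 - 11 = -4
Step 2: Outer operation '* 12 [-4]'
  12 * -4 = -48

-48


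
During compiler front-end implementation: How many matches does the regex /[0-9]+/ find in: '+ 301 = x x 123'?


Pattern: /[0-9]+/ (int literals)
Input: '+ 301 = x x 123'
Scanning for matches:
  Match 1: '301'
  Match 2: '123'
Total matches: 2

2


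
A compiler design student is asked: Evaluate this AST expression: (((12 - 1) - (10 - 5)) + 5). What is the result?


Expression: (((12 - 1) - (10 - 5)) + 5)
Evaluating step by step:
  12 - 1 = 11
  10 - 5 = 5
  11 - 5 = 6
  6 + 5 = 11
Result: 11

11


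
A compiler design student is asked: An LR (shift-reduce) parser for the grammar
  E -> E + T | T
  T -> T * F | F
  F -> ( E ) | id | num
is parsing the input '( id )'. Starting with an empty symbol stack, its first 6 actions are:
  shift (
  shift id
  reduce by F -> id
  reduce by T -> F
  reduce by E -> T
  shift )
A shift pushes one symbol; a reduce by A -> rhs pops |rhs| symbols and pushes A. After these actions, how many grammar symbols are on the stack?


Tracking the symbol stack through each action:
  Action 1: shift '(' : push -> stack = [(] (size 1)
  Action 2: shift 'id' : push -> stack = [(, id] (size 2)
  Action 3: reduce by F -> id : pop 1, push F -> stack = [(, F] (size 2)
  Action 4: reduce by T -> F : pop 1, push T -> stack = [(, T] (size 2)
  Action 5: reduce by E -> T : pop 1, push E -> stack = [(, E] (size 2)
  Action 6: shift ')' : push -> stack = [(, E, )] (size 3)
Final stack size: 3

3
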